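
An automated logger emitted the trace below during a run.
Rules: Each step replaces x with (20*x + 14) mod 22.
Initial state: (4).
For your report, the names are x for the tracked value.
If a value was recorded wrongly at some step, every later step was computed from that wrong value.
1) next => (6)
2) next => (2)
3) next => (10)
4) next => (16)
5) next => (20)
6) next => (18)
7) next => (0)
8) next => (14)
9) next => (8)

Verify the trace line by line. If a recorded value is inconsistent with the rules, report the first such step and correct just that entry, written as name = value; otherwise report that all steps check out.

step 5, x = 4

1. x = (20*4 + 14) mod 22 = 6 (exactly as logged)
2. x = (20*6 + 14) mod 22 = 2 (verified)
3. x = (20*2 + 14) mod 22 = 10 (same as recorded)
4. x = (20*10 + 14) mod 22 = 16 (exactly as logged)
5. x = (20*16 + 14) mod 22 = 4 (first mismatch against the trace)
So the first discrepancy is step 5, where the right value is x = 4.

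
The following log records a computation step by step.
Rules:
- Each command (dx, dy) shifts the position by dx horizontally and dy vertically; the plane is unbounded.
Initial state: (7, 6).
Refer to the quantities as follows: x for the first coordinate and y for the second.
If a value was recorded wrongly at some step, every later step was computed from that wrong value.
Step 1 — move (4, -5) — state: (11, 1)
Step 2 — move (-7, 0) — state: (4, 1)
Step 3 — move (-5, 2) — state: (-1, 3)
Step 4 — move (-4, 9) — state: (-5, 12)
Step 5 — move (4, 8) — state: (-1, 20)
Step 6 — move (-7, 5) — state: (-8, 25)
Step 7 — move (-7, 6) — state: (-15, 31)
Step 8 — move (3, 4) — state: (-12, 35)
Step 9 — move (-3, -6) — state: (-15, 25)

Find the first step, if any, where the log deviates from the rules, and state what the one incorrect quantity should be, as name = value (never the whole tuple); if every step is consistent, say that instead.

step 9, y = 29

Recomputing the run from the initial state:
step 1: x = 11, y = 1
step 2: x = 4, y = 1
step 3: x = -1, y = 3
step 4: x = -5, y = 12
step 5: x = -1, y = 20
step 6: x = -8, y = 25
step 7: x = -15, y = 31
step 8: x = -12, y = 35
step 9: x = -15, y = 29
The first disagreement with the log is at step 9, where the value should be y = 29.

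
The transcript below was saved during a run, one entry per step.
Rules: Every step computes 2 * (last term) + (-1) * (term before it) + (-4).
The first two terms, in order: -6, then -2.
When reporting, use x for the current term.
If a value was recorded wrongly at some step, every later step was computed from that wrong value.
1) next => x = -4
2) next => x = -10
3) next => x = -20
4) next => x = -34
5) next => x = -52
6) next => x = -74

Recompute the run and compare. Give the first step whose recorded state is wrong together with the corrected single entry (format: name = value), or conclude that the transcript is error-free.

1. x = 2*(-2) + (-1)*(-6) + (-4) = -2 (the entry is off here)
That makes step 1 the first incorrect line — x = -2 is what it should show.

step 1, x = -2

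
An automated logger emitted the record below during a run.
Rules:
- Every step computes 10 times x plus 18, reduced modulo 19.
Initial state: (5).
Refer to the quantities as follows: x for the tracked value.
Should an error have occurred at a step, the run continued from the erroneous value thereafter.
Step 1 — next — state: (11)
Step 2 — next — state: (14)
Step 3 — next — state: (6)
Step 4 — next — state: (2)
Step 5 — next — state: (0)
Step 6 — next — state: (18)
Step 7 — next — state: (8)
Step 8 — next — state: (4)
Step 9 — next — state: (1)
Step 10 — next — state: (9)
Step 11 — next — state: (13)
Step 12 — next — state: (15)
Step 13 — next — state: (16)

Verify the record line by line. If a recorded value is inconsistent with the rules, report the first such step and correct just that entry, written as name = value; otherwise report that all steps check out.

step 1: x = (10*5 + 18) mod 19 = 11 -> matches
step 2: x = (10*11 + 18) mod 19 = 14 -> verified
step 3: x = (10*14 + 18) mod 19 = 6 -> same as recorded
step 4: x = (10*6 + 18) mod 19 = 2 -> same as recorded
step 5: x = (10*2 + 18) mod 19 = 0 -> no discrepancy
step 6: x = (10*0 + 18) mod 19 = 18 -> confirmed correct
step 7: x = (10*18 + 18) mod 19 = 8 -> consistent with the record
step 8: x = (10*8 + 18) mod 19 = 3 -> not what was recorded
So the first discrepancy is step 8, where the right value is x = 3.

step 8, x = 3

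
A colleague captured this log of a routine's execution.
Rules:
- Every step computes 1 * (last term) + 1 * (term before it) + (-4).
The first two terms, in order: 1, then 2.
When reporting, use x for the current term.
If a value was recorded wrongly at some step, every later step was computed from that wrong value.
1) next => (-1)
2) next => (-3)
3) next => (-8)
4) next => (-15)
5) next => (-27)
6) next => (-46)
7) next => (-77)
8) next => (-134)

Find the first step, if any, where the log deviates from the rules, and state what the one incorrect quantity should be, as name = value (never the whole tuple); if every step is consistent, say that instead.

step 8, x = -127

Step 1: x = 1*(2) + (1)*(1) + (-4) = -1 — checks out.
Step 2: x = 1*(-1) + (1)*(2) + (-4) = -3 — consistent with the log.
Step 3: x = 1*(-3) + (1)*(-1) + (-4) = -8 — agrees with the log.
Step 4: x = 1*(-8) + (1)*(-3) + (-4) = -15 — checks out.
Step 5: x = 1*(-15) + (1)*(-8) + (-4) = -27 — same as recorded.
Step 6: x = 1*(-27) + (1)*(-15) + (-4) = -46 — checks out.
Step 7: x = 1*(-46) + (1)*(-27) + (-4) = -77 — consistent with the log.
Step 8: x = 1*(-77) + (1)*(-46) + (-4) = -127 — a discrepancy with the log.
Step 8 is the first one off; corrected, x = -127.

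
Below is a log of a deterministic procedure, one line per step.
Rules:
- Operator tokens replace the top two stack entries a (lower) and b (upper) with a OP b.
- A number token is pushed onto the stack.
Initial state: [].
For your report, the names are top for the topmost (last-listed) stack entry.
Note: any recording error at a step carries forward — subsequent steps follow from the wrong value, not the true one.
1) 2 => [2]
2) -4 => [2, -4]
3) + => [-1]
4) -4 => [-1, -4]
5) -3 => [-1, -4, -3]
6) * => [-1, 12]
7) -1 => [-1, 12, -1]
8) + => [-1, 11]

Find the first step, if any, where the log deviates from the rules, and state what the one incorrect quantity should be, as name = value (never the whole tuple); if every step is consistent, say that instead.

step 3, top = -2

Step 1: push 2: top = 2 — checks out.
Step 2: push -4: top = -4 — agrees with the log.
Step 3: 2 + -4 = -2 — the entry is off here.
First incorrect step: 3; the correct value is top = -2.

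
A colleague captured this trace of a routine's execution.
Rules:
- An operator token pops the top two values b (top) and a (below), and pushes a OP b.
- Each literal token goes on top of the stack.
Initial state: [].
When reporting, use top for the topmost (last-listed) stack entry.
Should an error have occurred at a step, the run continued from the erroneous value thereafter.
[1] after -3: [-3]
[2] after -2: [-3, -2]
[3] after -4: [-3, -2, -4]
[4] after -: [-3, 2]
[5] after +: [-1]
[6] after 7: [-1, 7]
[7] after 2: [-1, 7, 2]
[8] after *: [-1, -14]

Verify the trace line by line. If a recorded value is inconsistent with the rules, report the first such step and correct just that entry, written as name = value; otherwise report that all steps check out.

step 8, top = 14

Recomputing the run from the initial state:
step 1: [-3]
step 2: [-3, -2]
step 3: [-3, -2, -4]
step 4: [-3, 2]
step 5: [-1]
step 6: [-1, 7]
step 7: [-1, 7, 2]
step 8: [-1, 14]
The first disagreement with the trace is at step 8, where the value should be top = 14.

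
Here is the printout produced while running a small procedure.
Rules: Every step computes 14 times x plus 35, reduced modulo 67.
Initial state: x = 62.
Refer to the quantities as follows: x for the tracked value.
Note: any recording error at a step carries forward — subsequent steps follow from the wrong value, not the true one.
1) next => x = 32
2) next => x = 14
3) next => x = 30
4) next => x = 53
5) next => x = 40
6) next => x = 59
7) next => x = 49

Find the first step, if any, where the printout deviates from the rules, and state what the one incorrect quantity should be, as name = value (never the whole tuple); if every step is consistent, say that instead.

Recomputing the run from the initial state:
step 1: x = 32
step 2: x = 14
step 3: x = 30
step 4: x = 53
step 5: x = 40
step 6: x = 59
step 7: x = 57
The first disagreement with the printout is at step 7, where the value should be x = 57.

step 7, x = 57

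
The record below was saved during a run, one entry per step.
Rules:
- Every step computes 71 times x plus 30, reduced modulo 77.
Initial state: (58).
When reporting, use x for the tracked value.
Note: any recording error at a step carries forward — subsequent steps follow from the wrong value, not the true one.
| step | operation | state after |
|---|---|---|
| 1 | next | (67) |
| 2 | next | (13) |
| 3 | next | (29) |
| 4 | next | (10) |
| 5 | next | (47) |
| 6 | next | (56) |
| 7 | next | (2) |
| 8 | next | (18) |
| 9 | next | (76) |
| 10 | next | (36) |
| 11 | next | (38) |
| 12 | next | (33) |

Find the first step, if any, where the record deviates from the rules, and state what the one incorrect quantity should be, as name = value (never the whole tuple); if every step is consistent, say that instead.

step 1: x = (71*58 + 30) mod 77 = 67 -> consistent with the record
step 2: x = (71*67 + 30) mod 77 = 13 -> exactly as logged
step 3: x = (71*13 + 30) mod 77 = 29 -> same as recorded
step 4: x = (71*29 + 30) mod 77 = 10 -> no discrepancy
step 5: x = (71*10 + 30) mod 77 = 47 -> verified
step 6: x = (71*47 + 30) mod 77 = 56 -> no discrepancy
step 7: x = (71*56 + 30) mod 77 = 2 -> confirmed correct
step 8: x = (71*2 + 30) mod 77 = 18 -> verified
step 9: x = (71*18 + 30) mod 77 = 76 -> in agreement
step 10: x = (71*76 + 30) mod 77 = 36 -> exactly as logged
step 11: x = (71*36 + 30) mod 77 = 45 -> the record has a different value
First incorrect step: 11; the correct value is x = 45.

step 11, x = 45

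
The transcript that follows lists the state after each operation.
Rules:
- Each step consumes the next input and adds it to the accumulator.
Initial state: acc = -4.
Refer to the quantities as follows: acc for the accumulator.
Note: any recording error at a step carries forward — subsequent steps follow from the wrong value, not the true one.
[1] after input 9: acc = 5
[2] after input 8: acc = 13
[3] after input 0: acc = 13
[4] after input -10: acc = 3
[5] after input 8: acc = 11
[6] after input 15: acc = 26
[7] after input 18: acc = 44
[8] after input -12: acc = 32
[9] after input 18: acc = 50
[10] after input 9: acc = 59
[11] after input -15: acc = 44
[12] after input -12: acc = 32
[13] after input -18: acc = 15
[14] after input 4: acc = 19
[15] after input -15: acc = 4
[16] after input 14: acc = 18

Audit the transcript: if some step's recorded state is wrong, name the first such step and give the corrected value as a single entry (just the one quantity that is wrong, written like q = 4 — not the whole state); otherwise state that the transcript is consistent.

step 13, acc = 14

step 1: acc = -4 + 9 = 5 -> same as recorded
step 2: acc = 5 + 8 = 13 -> checks out
step 3: acc = 13 + 0 = 13 -> matches
step 4: acc = 13 + -10 = 3 -> exactly as logged
step 5: acc = 3 + 8 = 11 -> no discrepancy
step 6: acc = 11 + 15 = 26 -> agrees with the transcript
step 7: acc = 26 + 18 = 44 -> exactly as logged
step 8: acc = 44 + -12 = 32 -> checks out
step 9: acc = 32 + 18 = 50 -> agrees with the transcript
step 10: acc = 50 + 9 = 59 -> in agreement
step 11: acc = 59 + -15 = 44 -> in agreement
step 12: acc = 44 + -12 = 32 -> confirmed correct
step 13: acc = 32 + -18 = 14 -> the transcript has a different value
Conclusion: step 13 carries the first error; the entry should be acc = 14.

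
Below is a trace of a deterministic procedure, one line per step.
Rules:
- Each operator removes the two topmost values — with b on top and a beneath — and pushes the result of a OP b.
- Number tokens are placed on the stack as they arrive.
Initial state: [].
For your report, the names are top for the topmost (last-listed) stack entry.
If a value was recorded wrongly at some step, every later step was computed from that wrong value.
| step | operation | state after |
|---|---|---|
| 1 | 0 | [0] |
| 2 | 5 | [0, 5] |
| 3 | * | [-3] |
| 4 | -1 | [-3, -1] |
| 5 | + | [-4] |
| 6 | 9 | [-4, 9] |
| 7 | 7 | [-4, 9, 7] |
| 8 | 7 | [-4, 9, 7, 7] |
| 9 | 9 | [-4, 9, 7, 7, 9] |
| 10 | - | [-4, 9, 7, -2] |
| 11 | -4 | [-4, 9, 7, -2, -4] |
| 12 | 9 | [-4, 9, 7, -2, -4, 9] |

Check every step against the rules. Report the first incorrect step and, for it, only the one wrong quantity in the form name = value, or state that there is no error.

step 3, top = 0

Step 1: push 0: top = 0 — exactly as logged.
Step 2: push 5: top = 5 — same as recorded.
Step 3: 0 * 5 = 0 — first mismatch against the trace.
So the first discrepancy is step 3, where the right value is top = 0.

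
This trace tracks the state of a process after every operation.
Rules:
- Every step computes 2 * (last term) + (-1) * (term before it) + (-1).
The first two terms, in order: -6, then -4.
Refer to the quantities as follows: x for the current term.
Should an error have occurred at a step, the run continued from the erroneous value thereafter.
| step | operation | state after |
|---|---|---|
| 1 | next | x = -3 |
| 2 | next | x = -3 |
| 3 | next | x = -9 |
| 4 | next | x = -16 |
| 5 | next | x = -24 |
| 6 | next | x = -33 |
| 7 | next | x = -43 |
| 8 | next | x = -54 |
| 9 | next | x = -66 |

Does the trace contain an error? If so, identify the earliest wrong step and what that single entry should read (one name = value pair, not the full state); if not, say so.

1. x = 2*(-4) + (-1)*(-6) + (-1) = -3 (verified)
2. x = 2*(-3) + (-1)*(-4) + (-1) = -3 (same as recorded)
3. x = 2*(-3) + (-1)*(-3) + (-1) = -4 (not what was recorded)
So the first discrepancy is step 3, where the right value is x = -4.

step 3, x = -4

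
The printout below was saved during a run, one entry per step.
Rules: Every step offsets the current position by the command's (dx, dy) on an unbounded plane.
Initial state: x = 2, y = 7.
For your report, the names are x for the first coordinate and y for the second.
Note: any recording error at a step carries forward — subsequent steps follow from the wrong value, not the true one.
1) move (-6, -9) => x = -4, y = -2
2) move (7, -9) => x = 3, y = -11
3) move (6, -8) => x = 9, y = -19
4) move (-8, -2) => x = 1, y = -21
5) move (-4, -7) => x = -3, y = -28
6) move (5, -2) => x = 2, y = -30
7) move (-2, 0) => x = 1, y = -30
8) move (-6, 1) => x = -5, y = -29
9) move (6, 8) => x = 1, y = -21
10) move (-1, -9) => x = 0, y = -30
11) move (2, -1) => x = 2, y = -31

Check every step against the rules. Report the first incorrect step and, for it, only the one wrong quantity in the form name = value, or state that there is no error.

step 7, x = 0

Step 1: x = 2 + (-6) = -4, y = 7 + (-9) = -2 — agrees with the printout.
Step 2: x = -4 + (7) = 3, y = -2 + (-9) = -11 — matches.
Step 3: x = 3 + (6) = 9, y = -11 + (-8) = -19 — agrees with the printout.
Step 4: x = 9 + (-8) = 1, y = -19 + (-2) = -21 — confirmed correct.
Step 5: x = 1 + (-4) = -3, y = -21 + (-7) = -28 — same as recorded.
Step 6: x = -3 + (5) = 2, y = -28 + (-2) = -30 — verified.
Step 7: x = 2 + (-2) = 0, y = -30 + (0) = -30 — not what was recorded.
Step 7 is the first one off; corrected, x = 0.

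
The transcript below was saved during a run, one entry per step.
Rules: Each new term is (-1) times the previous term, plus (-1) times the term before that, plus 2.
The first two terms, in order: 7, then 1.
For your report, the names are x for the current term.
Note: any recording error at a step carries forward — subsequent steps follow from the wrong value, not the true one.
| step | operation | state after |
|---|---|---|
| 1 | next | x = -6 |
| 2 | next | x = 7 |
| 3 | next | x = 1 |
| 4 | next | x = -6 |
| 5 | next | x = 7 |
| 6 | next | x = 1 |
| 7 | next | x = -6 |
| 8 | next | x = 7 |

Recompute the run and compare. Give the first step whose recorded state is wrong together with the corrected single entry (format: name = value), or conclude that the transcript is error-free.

Recomputing the run from the initial state:
step 1: x = -6
step 2: x = 7
step 3: x = 1
step 4: x = -6
step 5: x = 7
step 6: x = 1
step 7: x = -6
step 8: x = 7
This matches the transcript at every step.

no error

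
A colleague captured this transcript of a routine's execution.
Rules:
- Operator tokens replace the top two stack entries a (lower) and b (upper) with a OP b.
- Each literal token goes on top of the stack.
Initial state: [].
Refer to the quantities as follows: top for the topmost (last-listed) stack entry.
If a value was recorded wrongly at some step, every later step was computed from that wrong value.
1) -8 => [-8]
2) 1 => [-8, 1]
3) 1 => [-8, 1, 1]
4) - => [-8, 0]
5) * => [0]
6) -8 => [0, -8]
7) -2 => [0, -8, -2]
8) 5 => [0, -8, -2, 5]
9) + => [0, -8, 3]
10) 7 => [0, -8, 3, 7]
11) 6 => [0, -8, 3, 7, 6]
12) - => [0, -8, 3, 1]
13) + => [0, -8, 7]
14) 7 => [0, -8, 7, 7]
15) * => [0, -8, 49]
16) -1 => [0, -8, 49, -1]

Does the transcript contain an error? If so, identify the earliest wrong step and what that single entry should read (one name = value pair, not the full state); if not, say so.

step 13, top = 4

Recomputing the run from the initial state:
step 1: [-8]
step 2: [-8, 1]
step 3: [-8, 1, 1]
step 4: [-8, 0]
step 5: [0]
step 6: [0, -8]
step 7: [0, -8, -2]
step 8: [0, -8, -2, 5]
step 9: [0, -8, 3]
step 10: [0, -8, 3, 7]
step 11: [0, -8, 3, 7, 6]
step 12: [0, -8, 3, 1]
step 13: [0, -8, 4]
step 14: [0, -8, 4, 7]
step 15: [0, -8, 28]
step 16: [0, -8, 28, -1]
The first disagreement with the transcript is at step 13, where the value should be top = 4.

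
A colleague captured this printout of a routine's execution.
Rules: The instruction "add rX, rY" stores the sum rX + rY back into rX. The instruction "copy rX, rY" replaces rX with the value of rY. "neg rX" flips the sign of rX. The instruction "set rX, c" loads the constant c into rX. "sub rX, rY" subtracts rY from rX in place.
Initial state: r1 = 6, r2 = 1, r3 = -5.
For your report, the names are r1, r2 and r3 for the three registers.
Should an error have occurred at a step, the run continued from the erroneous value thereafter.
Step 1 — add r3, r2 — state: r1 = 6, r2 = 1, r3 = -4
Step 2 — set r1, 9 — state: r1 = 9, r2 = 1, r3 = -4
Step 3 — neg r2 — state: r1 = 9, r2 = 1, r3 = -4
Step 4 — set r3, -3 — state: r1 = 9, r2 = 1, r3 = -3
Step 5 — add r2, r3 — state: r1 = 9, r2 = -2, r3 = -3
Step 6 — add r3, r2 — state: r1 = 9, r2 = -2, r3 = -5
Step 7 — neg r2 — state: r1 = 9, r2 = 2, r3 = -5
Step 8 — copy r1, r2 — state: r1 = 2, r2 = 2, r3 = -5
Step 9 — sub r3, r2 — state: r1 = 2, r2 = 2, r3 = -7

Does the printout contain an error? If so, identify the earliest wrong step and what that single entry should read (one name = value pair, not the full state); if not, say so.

step 1: r3 = -5 + 1 = -4 -> exactly as logged
step 2: r1 = 9 -> exactly as logged
step 3: r2 = -(1) = -1 -> the printout has a different value
First incorrect step: 3; the correct value is r2 = -1.

step 3, r2 = -1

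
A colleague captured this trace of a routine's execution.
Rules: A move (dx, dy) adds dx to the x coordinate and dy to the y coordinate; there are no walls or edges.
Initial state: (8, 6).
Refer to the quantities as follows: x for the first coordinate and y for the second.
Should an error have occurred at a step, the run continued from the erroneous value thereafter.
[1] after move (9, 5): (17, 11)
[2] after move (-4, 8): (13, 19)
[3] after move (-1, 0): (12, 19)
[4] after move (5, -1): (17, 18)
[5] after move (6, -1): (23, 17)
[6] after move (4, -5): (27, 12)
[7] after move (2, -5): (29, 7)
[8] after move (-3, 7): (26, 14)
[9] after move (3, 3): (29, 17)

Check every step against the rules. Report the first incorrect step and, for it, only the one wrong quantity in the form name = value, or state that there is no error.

Step 1: x = 8 + (9) = 17, y = 6 + (5) = 11 — exactly as logged.
Step 2: x = 17 + (-4) = 13, y = 11 + (8) = 19 — confirmed correct.
Step 3: x = 13 + (-1) = 12, y = 19 + (0) = 19 — no discrepancy.
Step 4: x = 12 + (5) = 17, y = 19 + (-1) = 18 — checks out.
Step 5: x = 17 + (6) = 23, y = 18 + (-1) = 17 — agrees with the trace.
Step 6: x = 23 + (4) = 27, y = 17 + (-5) = 12 — matches.
Step 7: x = 27 + (2) = 29, y = 12 + (-5) = 7 — no discrepancy.
Step 8: x = 29 + (-3) = 26, y = 7 + (7) = 14 — matches.
Step 9: x = 26 + (3) = 29, y = 14 + (3) = 17 — consistent with the trace.
No step deviates from the rules.

no error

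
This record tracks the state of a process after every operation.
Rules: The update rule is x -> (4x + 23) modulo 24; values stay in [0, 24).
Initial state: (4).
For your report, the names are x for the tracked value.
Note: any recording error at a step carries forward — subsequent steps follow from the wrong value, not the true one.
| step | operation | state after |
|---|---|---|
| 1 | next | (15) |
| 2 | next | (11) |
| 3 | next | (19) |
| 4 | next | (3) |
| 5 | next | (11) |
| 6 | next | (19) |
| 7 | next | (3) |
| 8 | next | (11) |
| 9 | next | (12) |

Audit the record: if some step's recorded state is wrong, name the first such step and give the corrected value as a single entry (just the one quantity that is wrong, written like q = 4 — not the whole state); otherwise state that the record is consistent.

Recomputing the run from the initial state:
step 1: x = 15
step 2: x = 11
step 3: x = 19
step 4: x = 3
step 5: x = 11
step 6: x = 19
step 7: x = 3
step 8: x = 11
step 9: x = 19
The first disagreement with the record is at step 9, where the value should be x = 19.

step 9, x = 19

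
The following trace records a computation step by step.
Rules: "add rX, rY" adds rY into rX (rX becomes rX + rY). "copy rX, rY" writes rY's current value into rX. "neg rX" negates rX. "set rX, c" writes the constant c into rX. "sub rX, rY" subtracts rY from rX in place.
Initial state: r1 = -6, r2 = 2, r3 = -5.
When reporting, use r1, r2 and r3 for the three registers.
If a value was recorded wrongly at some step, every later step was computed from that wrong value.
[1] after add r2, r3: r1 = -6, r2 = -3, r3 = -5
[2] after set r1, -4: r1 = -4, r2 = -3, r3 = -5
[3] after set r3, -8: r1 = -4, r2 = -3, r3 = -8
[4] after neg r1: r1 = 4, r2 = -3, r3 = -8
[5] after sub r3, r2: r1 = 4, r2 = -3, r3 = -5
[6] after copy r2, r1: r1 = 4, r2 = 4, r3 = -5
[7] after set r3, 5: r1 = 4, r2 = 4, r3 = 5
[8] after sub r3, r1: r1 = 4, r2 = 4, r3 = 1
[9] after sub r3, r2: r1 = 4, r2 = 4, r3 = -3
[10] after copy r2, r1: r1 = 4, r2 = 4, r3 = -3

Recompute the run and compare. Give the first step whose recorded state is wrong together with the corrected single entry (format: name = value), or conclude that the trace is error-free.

no error

1. r2 = 2 + -5 = -3 (verified)
2. r1 = -4 (exactly as logged)
3. r3 = -8 (matches)
4. r1 = -(-4) = 4 (in agreement)
5. r3 = -8 - -3 = -5 (consistent with the trace)
6. r2 = 4 (in agreement)
7. r3 = 5 (confirmed correct)
8. r3 = 5 - 4 = 1 (matches)
9. r3 = 1 - 4 = -3 (same as recorded)
10. r2 = 4 (exactly as logged)
The recomputation confirms every line.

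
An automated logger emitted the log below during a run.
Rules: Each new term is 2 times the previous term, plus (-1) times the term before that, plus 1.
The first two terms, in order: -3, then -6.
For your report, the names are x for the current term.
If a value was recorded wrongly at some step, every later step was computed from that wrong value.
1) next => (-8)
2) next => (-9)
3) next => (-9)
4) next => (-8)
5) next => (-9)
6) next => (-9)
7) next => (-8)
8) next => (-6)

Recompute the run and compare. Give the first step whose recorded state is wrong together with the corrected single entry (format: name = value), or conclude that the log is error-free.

step 5, x = -6

Recomputing the run from the initial state:
step 1: x = -8
step 2: x = -9
step 3: x = -9
step 4: x = -8
step 5: x = -6
step 6: x = -3
step 7: x = 1
step 8: x = 6
The first disagreement with the log is at step 5, where the value should be x = -6.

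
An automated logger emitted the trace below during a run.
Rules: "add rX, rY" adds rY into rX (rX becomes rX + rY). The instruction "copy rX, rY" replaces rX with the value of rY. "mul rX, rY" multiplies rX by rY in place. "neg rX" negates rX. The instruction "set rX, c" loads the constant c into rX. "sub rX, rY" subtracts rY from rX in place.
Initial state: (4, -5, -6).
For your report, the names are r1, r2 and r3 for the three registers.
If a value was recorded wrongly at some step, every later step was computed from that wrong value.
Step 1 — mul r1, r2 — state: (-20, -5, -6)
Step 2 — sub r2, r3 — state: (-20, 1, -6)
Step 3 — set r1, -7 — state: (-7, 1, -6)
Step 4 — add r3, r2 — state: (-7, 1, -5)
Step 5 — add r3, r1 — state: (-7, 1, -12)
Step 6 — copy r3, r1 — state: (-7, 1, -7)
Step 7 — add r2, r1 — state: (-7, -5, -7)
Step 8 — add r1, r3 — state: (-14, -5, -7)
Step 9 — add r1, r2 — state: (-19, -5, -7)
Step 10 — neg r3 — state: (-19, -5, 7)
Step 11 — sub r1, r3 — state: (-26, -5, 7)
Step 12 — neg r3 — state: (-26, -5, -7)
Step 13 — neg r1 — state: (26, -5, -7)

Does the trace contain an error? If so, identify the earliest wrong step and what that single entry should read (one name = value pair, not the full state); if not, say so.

Recomputing the run from the initial state:
step 1: r1 = -20, r2 = -5, r3 = -6
step 2: r1 = -20, r2 = 1, r3 = -6
step 3: r1 = -7, r2 = 1, r3 = -6
step 4: r1 = -7, r2 = 1, r3 = -5
step 5: r1 = -7, r2 = 1, r3 = -12
step 6: r1 = -7, r2 = 1, r3 = -7
step 7: r1 = -7, r2 = -6, r3 = -7
step 8: r1 = -14, r2 = -6, r3 = -7
step 9: r1 = -20, r2 = -6, r3 = -7
step 10: r1 = -20, r2 = -6, r3 = 7
step 11: r1 = -27, r2 = -6, r3 = 7
step 12: r1 = -27, r2 = -6, r3 = -7
step 13: r1 = 27, r2 = -6, r3 = -7
The first disagreement with the trace is at step 7, where the value should be r2 = -6.

step 7, r2 = -6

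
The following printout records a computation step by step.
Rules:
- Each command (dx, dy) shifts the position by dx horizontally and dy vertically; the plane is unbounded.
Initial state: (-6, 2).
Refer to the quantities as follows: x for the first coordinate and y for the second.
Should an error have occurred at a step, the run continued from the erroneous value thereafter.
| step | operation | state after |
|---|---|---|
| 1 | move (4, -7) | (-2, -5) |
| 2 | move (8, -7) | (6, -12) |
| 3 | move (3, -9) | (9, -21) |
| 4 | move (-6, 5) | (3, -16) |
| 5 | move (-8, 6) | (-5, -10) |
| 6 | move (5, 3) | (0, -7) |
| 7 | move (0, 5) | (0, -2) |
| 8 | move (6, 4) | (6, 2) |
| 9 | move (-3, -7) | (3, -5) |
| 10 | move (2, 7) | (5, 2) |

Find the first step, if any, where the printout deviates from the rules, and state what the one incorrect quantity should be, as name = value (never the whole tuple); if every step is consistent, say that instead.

Recomputing the run from the initial state:
step 1: x = -2, y = -5
step 2: x = 6, y = -12
step 3: x = 9, y = -21
step 4: x = 3, y = -16
step 5: x = -5, y = -10
step 6: x = 0, y = -7
step 7: x = 0, y = -2
step 8: x = 6, y = 2
step 9: x = 3, y = -5
step 10: x = 5, y = 2
This matches the printout at every step.

no error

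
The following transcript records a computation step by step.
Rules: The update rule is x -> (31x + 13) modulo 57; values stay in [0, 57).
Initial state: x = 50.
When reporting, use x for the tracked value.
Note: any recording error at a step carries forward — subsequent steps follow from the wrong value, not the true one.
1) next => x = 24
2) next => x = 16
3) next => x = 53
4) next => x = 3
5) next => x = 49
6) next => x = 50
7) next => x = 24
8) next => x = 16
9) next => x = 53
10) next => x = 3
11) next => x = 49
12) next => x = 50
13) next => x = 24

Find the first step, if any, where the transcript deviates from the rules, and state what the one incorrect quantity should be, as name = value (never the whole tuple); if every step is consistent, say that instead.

Step 1: x = (31*50 + 13) mod 57 = 24 — in agreement.
Step 2: x = (31*24 + 13) mod 57 = 16 — in agreement.
Step 3: x = (31*16 + 13) mod 57 = 53 — same as recorded.
Step 4: x = (31*53 + 13) mod 57 = 3 — verified.
Step 5: x = (31*3 + 13) mod 57 = 49 — in agreement.
Step 6: x = (31*49 + 13) mod 57 = 50 — confirmed correct.
Step 7: x = (31*50 + 13) mod 57 = 24 — checks out.
Step 8: x = (31*24 + 13) mod 57 = 16 — matches.
Step 9: x = (31*16 + 13) mod 57 = 53 — consistent with the transcript.
Step 10: x = (31*53 + 13) mod 57 = 3 — agrees with the transcript.
Step 11: x = (31*3 + 13) mod 57 = 49 — verified.
Step 12: x = (31*49 + 13) mod 57 = 50 — matches.
Step 13: x = (31*50 + 13) mod 57 = 24 — no discrepancy.
No step deviates from the rules.

no error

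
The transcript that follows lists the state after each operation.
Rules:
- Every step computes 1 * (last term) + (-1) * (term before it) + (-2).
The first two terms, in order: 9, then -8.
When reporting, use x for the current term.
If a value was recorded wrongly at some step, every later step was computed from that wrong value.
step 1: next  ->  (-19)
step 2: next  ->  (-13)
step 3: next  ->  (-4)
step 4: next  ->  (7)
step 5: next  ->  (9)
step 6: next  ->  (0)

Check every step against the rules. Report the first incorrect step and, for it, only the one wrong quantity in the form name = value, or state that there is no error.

step 3, x = 4

Step 1: x = 1*(-8) + (-1)*(9) + (-2) = -19 — verified.
Step 2: x = 1*(-19) + (-1)*(-8) + (-2) = -13 — exactly as logged.
Step 3: x = 1*(-13) + (-1)*(-19) + (-2) = 4 — this is not what the transcript shows.
First incorrect step: 3; the correct value is x = 4.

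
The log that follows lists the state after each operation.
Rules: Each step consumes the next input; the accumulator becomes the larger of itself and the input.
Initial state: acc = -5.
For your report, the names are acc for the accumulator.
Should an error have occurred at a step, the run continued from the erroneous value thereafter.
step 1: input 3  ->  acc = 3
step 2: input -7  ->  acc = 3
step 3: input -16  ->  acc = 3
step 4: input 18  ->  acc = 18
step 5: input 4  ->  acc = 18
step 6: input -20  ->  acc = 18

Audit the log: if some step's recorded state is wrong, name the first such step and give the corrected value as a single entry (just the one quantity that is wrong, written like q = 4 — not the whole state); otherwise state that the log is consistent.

no error

1. acc = max(-5, 3) = 3 (same as recorded)
2. acc = max(3, -7) = 3 (checks out)
3. acc = max(3, -16) = 3 (in agreement)
4. acc = max(3, 18) = 18 (agrees with the log)
5. acc = max(18, 4) = 18 (same as recorded)
6. acc = max(18, -20) = 18 (no discrepancy)
The whole run recomputes cleanly — no discrepancies.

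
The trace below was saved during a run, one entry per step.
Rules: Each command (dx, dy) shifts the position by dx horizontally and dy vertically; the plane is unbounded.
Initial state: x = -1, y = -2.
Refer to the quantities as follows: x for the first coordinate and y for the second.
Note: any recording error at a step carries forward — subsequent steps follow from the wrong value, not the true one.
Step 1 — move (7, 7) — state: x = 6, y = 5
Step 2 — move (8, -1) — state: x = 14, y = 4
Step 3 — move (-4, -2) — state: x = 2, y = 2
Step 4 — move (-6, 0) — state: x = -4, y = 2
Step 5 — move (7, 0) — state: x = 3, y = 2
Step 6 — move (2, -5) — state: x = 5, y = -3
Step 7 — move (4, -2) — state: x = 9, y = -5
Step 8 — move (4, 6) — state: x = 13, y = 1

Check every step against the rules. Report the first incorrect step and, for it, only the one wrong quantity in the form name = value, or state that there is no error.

Step 1: x = -1 + (7) = 6, y = -2 + (7) = 5 — confirmed correct.
Step 2: x = 6 + (8) = 14, y = 5 + (-1) = 4 — exactly as logged.
Step 3: x = 14 + (-4) = 10, y = 4 + (-2) = 2 — the trace has a different value.
The audit stops at step 3: the recorded entry is wrong and should be x = 10.

step 3, x = 10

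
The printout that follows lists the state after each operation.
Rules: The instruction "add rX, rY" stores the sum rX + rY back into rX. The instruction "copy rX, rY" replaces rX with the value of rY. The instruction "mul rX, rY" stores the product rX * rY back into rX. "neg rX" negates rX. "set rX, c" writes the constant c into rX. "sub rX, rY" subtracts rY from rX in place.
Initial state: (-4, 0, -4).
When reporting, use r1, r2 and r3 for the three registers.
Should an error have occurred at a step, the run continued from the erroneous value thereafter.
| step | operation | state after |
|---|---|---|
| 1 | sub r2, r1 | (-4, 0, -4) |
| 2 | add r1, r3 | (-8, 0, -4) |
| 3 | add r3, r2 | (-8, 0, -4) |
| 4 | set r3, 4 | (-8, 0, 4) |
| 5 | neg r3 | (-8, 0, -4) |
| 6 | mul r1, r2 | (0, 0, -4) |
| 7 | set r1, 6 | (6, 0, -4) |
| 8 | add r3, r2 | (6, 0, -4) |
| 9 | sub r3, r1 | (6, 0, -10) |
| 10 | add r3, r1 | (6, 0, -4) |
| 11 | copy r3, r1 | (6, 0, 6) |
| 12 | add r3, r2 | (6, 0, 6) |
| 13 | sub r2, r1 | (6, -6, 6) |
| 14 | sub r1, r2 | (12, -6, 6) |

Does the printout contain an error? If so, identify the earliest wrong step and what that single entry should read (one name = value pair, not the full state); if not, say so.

Step 1: r2 = 0 - -4 = 4 — first mismatch against the printout.
Conclusion: step 1 carries the first error; the entry should be r2 = 4.

step 1, r2 = 4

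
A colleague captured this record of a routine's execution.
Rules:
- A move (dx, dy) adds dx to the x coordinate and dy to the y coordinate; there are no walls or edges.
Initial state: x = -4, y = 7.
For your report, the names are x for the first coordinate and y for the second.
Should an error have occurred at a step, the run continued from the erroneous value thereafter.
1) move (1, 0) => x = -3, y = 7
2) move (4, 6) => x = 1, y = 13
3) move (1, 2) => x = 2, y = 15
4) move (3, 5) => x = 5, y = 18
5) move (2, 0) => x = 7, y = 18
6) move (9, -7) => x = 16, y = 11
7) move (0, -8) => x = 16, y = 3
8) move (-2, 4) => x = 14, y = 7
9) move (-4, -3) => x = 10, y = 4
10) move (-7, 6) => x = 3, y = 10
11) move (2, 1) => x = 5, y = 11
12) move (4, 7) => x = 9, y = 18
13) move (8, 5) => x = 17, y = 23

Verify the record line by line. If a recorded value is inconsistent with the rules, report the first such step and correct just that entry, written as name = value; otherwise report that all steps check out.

Recomputing the run from the initial state:
step 1: x = -3, y = 7
step 2: x = 1, y = 13
step 3: x = 2, y = 15
step 4: x = 5, y = 20
step 5: x = 7, y = 20
step 6: x = 16, y = 13
step 7: x = 16, y = 5
step 8: x = 14, y = 9
step 9: x = 10, y = 6
step 10: x = 3, y = 12
step 11: x = 5, y = 13
step 12: x = 9, y = 20
step 13: x = 17, y = 25
The first disagreement with the record is at step 4, where the value should be y = 20.

step 4, y = 20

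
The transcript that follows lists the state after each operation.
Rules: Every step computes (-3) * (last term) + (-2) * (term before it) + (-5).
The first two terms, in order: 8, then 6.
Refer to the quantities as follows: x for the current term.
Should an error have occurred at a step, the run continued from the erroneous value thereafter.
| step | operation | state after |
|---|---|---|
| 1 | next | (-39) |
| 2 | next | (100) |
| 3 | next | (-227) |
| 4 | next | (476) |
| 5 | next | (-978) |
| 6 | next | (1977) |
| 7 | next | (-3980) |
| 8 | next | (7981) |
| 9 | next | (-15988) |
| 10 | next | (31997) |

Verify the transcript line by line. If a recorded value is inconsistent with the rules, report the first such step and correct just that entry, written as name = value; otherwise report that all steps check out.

Recomputing the run from the initial state:
step 1: x = -39
step 2: x = 100
step 3: x = -227
step 4: x = 476
step 5: x = -979
step 6: x = 1980
step 7: x = -3987
step 8: x = 7996
step 9: x = -16019
step 10: x = 32060
The first disagreement with the transcript is at step 5, where the value should be x = -979.

step 5, x = -979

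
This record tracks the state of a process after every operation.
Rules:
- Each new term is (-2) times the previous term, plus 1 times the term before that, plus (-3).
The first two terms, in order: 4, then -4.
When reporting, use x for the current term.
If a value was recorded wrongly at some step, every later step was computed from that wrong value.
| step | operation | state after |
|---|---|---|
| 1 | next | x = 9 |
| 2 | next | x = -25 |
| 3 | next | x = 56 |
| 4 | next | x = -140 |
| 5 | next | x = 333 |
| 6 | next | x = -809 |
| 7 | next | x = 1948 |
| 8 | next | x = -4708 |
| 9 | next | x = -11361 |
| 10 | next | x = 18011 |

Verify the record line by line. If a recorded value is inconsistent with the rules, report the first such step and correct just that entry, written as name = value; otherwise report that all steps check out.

Step 1: x = -2*(-4) + (1)*(4) + (-3) = 9 — confirmed correct.
Step 2: x = -2*(9) + (1)*(-4) + (-3) = -25 — verified.
Step 3: x = -2*(-25) + (1)*(9) + (-3) = 56 — in agreement.
Step 4: x = -2*(56) + (1)*(-25) + (-3) = -140 — agrees with the record.
Step 5: x = -2*(-140) + (1)*(56) + (-3) = 333 — consistent with the record.
Step 6: x = -2*(333) + (1)*(-140) + (-3) = -809 — consistent with the record.
Step 7: x = -2*(-809) + (1)*(333) + (-3) = 1948 — confirmed correct.
Step 8: x = -2*(1948) + (1)*(-809) + (-3) = -4708 — consistent with the record.
Step 9: x = -2*(-4708) + (1)*(1948) + (-3) = 11361 — the entry is off here.
The earliest wrong entry is at step 9: it should read x = 11361.

step 9, x = 11361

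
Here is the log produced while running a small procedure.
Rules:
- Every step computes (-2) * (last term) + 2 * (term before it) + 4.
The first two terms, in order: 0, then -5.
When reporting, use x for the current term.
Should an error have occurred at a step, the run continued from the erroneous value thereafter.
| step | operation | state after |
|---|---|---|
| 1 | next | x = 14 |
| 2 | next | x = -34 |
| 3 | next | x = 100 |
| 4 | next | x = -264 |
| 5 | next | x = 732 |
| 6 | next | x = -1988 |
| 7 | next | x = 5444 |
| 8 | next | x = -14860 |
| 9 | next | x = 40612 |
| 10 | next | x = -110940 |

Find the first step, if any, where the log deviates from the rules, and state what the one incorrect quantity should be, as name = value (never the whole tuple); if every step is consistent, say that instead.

Recomputing the run from the initial state:
step 1: x = 14
step 2: x = -34
step 3: x = 100
step 4: x = -264
step 5: x = 732
step 6: x = -1988
step 7: x = 5444
step 8: x = -14860
step 9: x = 40612
step 10: x = -110940
This matches the log at every step.

no error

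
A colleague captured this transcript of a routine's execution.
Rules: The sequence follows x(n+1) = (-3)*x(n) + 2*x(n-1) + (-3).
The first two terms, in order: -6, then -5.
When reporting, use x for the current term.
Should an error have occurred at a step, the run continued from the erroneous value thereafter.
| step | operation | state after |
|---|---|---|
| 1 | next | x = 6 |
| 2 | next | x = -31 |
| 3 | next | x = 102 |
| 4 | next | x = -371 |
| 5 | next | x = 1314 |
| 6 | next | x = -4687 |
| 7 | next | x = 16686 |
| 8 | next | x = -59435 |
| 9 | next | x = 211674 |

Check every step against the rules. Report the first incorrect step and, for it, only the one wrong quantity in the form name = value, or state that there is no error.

step 1, x = 0

1. x = -3*(-5) + (2)*(-6) + (-3) = 0 (a discrepancy with the transcript)
Step 1 is the first one off; corrected, x = 0.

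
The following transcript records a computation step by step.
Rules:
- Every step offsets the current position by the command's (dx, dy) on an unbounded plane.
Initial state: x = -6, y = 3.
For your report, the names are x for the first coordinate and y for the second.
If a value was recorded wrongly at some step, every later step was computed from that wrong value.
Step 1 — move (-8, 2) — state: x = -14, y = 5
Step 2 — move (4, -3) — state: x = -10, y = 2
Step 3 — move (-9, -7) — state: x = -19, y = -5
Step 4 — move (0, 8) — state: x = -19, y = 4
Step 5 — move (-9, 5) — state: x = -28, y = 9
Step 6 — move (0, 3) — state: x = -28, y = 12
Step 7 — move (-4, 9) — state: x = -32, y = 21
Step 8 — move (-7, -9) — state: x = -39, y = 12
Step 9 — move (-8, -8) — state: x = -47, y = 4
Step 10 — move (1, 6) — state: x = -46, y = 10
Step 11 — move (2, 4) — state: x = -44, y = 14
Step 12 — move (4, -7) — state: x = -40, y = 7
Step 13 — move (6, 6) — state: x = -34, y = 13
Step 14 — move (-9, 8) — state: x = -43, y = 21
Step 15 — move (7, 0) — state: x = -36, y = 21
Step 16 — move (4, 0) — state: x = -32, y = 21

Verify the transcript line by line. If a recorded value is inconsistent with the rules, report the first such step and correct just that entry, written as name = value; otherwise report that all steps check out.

Step 1: x = -6 + (-8) = -14, y = 3 + (2) = 5 — in agreement.
Step 2: x = -14 + (4) = -10, y = 5 + (-3) = 2 — consistent with the transcript.
Step 3: x = -10 + (-9) = -19, y = 2 + (-7) = -5 — consistent with the transcript.
Step 4: x = -19 + (0) = -19, y = -5 + (8) = 3 — not what was recorded.
So the first discrepancy is step 4, where the right value is y = 3.

step 4, y = 3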